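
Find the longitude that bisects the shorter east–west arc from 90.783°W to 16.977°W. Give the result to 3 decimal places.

53.880°W

Signed shortest Δλ from -90.783° to -16.977° is +73.806°.
Midpoint longitude = -90.783° + (+73.806°)/2 = -90.783° + 36.903° = -53.880°.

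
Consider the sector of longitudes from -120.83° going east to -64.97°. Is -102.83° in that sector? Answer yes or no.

Band width going east from -120.83° to -64.97°: ((-64.97 − -120.83) mod 360) = 55.86°.
Offset of -102.83° east of the west edge: ((-102.83 − -120.83) mod 360) = 18.00°.
18.00° ≤ 55.86° ⇒ inside.

Yes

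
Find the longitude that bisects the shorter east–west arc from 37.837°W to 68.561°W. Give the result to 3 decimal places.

Signed shortest Δλ from -37.837° to -68.561° is -30.724°.
Midpoint longitude = -37.837° + (-30.724°)/2 = -37.837° − 15.362° = -53.199°.

53.199°W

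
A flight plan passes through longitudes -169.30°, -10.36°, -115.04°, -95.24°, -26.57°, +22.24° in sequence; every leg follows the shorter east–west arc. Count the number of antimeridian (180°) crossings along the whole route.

0

Leg 1: -169.30° → -10.36°, shortest Δλ = 158.94° (east) — does not cross 180°.
Leg 2: -10.36° → -115.04°, shortest Δλ = -104.68° (west) — does not cross 180°.
Leg 3: -115.04° → -95.24°, shortest Δλ = 19.8° (east) — does not cross 180°.
Leg 4: -95.24° → -26.57°, shortest Δλ = 68.67° (east) — does not cross 180°.
Leg 5: -26.57° → +22.24°, shortest Δλ = 48.81° (east) — does not cross 180°.
Total crossings: 0.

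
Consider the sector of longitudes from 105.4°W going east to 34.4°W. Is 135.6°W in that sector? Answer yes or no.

Band width going east from -105.4° to -34.4°: ((-34.4 − -105.4) mod 360) = 71.0°.
Offset of -135.6° east of the west edge: ((-135.6 − -105.4) mod 360) = 329.8°.
329.8° > 71.0° ⇒ outside.

No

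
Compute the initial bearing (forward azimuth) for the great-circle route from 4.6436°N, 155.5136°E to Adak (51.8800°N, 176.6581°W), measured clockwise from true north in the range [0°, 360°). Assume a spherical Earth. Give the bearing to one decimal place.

Δλ = -176.6581 − 155.5136 = -332.1717°; wrapped into (−180°, 180°]: 27.8283°.
θ = atan2( sin Δλ · cos φ₂ , cos φ₁ · sin φ₂ − sin φ₁ · cos φ₂ · cos Δλ )
  = atan2(0.28818, 0.73994) = 21.279° → normalised to [0°, 360°): 21.279°.

21.3°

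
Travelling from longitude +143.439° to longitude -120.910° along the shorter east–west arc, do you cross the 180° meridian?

Naïve |-120.910 − 143.439| = 264.349° > 180°, so the shorter arc goes the other way round — across 180°.
Signed shortest Δλ = ((-120.910 − 143.439 + 180) mod 360) − 180 = 95.651°.
Going east by 95.651° from +143.439° passes through 180° before reaching -120.910°.

Yes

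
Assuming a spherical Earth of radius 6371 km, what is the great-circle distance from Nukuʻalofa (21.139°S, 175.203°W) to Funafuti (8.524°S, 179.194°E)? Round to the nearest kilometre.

Δλ = 179.194 − -175.203 = 354.397°; wrapped into (−180°, 180°]: -5.603°.
Δφ = -8.524 − -21.139 = 12.615°.
a = sin²(Δφ/2) + cos φ₁ · cos φ₂ · sin²(Δλ/2) = 0.014274.
c = 2·atan2(√a, √(1−a)) = 0.23952 rad → d = 6371·c ≈ 1525.96 km.

1526 km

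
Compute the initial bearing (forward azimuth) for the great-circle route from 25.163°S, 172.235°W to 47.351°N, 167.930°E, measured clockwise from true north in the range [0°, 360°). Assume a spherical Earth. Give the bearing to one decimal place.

Δλ = 167.930 − -172.235 = 340.165°; wrapped into (−180°, 180°]: -19.835°.
θ = atan2( sin Δλ · cos φ₂ , cos φ₁ · sin φ₂ − sin φ₁ · cos φ₂ · cos Δλ )
  = atan2(-0.22989, 0.93670) = -13.789° → normalised to [0°, 360°): 346.211°.

346.2°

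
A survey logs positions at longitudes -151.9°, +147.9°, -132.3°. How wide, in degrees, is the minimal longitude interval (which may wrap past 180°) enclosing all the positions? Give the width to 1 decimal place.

79.8°

Sort the longitudes: -151.9°, -132.3°, +147.9°.
Eastward gaps between consecutive values (wrapping around): 19.6°, 280.2°, 60.2°.
Largest gap = 280.2° ⇒ minimal covering band is its complement: 360° − 280.2° = 79.8°.
Band runs from +147.9° eastward to -132.3°, crossing the antimeridian.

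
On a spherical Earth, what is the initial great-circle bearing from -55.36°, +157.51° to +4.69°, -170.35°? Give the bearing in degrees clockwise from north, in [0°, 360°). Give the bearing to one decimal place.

35.6°

Δλ = -170.35 − 157.51 = -327.86°; wrapped into (−180°, 180°]: 32.14°.
θ = atan2( sin Δλ · cos φ₂ , cos φ₁ · sin φ₂ − sin φ₁ · cos φ₂ · cos Δλ )
  = atan2(0.53021, 0.74080) = 35.592° → normalised to [0°, 360°): 35.592°.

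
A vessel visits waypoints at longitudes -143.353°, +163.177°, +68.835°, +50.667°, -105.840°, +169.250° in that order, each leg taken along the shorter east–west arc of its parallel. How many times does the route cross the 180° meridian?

2

Leg 1: -143.353° → +163.177°, shortest Δλ = -53.47° (west) — crosses 180°.
Leg 2: +163.177° → +68.835°, shortest Δλ = -94.342° (west) — does not cross 180°.
Leg 3: +68.835° → +50.667°, shortest Δλ = -18.168° (west) — does not cross 180°.
Leg 4: +50.667° → -105.840°, shortest Δλ = -156.507° (west) — does not cross 180°.
Leg 5: -105.840° → +169.250°, shortest Δλ = -84.91° (west) — crosses 180°.
Total crossings: 2.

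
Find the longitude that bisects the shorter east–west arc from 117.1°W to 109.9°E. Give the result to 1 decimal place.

Signed shortest Δλ from -117.1° to +109.9° is -133.0°.
Midpoint longitude = -117.1° + (-133.0°)/2 = -117.1° − 66.5° = -183.6°.
Normalise into (−180°, 180°]: +176.4°.
(The naïve average (-117.1 + +109.9)/2 = -3.6° is on the wrong side of the globe.)

176.4°E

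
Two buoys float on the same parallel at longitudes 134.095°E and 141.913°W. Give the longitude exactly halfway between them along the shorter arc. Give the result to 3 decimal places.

Signed shortest Δλ from +134.095° to -141.913° is +83.992°.
Midpoint longitude = +134.095° + (+83.992°)/2 = +134.095° + 41.996° = +176.091°.
(The naïve average (+134.095 + -141.913)/2 = -3.909° is on the wrong side of the globe.)

176.091°E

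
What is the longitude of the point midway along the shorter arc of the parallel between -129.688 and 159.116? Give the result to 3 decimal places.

-165.286°

Signed shortest Δλ from -129.688° to +159.116° is -71.196°.
Midpoint longitude = -129.688° + (-71.196°)/2 = -129.688° − 35.598° = -165.286°.
(The naïve average (-129.688 + +159.116)/2 = 14.714° is on the wrong side of the globe.)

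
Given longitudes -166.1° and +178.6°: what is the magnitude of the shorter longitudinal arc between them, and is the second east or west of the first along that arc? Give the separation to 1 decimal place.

15.3° west

Raw difference: 178.6 − -166.1 = 344.7°.
Normalise into (−180°, 180°]: 344.7° − 360° = -15.3°.
Negative ⇒ the second point lies to the west; separation 15.3°.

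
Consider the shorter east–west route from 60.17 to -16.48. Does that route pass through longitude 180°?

Signed shortest Δλ = ((-16.48 − 60.17 + 180) mod 360) − 180 = -76.65°.
Going west by 76.65° from +60.17° reaches -16.48° without touching 180°.

No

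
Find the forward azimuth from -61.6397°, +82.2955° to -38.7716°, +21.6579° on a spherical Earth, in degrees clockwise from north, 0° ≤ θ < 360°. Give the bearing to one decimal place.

273.3°

Δλ = 21.6579 − 82.2955 = -60.6376°.
θ = atan2( sin Δλ · cos φ₂ , cos φ₁ · sin φ₂ − sin φ₁ · cos φ₂ · cos Δλ )
  = atan2(-0.67949, 0.03894) = -86.720° → normalised to [0°, 360°): 273.280°.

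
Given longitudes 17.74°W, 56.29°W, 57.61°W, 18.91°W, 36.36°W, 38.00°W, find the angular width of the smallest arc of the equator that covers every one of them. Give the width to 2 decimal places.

39.87°

Sort the longitudes: -57.61°, -56.29°, -38.00°, -36.36°, -18.91°, -17.74°.
Eastward gaps between consecutive values (wrapping around): 1.32°, 18.29°, 1.64°, 17.45°, 1.17°, 320.13°.
Largest gap = 320.13° ⇒ minimal covering band is its complement: 360° − 320.13° = 39.87°.
Band runs from -57.61° eastward to -17.74°.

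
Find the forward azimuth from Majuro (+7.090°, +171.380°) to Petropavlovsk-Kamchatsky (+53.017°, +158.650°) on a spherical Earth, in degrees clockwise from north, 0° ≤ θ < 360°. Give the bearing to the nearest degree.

350°

Δλ = 158.650 − 171.380 = -12.730°.
θ = atan2( sin Δλ · cos φ₂ , cos φ₁ · sin φ₂ − sin φ₁ · cos φ₂ · cos Δλ )
  = atan2(-0.13256, 0.72028) = -10.428° → normalised to [0°, 360°): 349.572°.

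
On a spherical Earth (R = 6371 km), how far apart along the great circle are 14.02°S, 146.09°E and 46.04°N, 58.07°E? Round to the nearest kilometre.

Δλ = 58.07 − 146.09 = -88.02°.
Δφ = 46.04 − -14.02 = 60.06°.
a = sin²(Δφ/2) + cos φ₁ · cos φ₂ · sin²(Δλ/2) = 0.575558.
c = 2·atan2(√a, √(1−a)) = 1.72249 rad → d = 6371·c ≈ 10974.01 km.

10974 km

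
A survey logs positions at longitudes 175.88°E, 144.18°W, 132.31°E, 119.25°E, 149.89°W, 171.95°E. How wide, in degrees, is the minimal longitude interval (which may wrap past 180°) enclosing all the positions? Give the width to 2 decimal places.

Sort the longitudes: -149.89°, -144.18°, +119.25°, +132.31°, +171.95°, +175.88°.
Eastward gaps between consecutive values (wrapping around): 5.71°, 263.43°, 13.06°, 39.64°, 3.93°, 34.23°.
Largest gap = 263.43° ⇒ minimal covering band is its complement: 360° − 263.43° = 96.57°.
Band runs from +119.25° eastward to -144.18°, crossing the antimeridian.

96.57°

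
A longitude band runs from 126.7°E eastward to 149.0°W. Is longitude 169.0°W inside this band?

Band width going east from +126.7° to -149.0°: ((-149.0 − 126.7) mod 360) = 84.3°.
Offset of -169.0° east of the west edge: ((-169.0 − 126.7) mod 360) = 64.3°.
64.3° ≤ 84.3° ⇒ inside.

Yes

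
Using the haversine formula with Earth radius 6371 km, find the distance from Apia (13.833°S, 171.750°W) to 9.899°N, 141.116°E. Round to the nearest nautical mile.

Δλ = 141.116 − -171.750 = 312.866°; wrapped into (−180°, 180°]: -47.134°.
Δφ = 9.899 − -13.833 = 23.732°.
a = sin²(Δφ/2) + cos φ₁ · cos φ₂ · sin²(Δλ/2) = 0.195191.
c = 2·atan2(√a, √(1−a)) = 0.91522 rad → d = 6371·c ≈ 5830.85 km ≈ 3148.41 nmi.

3148 nmi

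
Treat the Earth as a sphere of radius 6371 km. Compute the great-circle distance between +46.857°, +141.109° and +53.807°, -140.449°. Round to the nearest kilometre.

5332 km

Δλ = -140.449 − 141.109 = -281.558°; wrapped into (−180°, 180°]: 78.442°.
Δφ = 53.807 − 46.857 = 6.950°.
a = sin²(Δφ/2) + cos φ₁ · cos φ₂ · sin²(Δλ/2) = 0.165122.
c = 2·atan2(√a, √(1−a)) = 0.83692 rad → d = 6371·c ≈ 5331.99 km.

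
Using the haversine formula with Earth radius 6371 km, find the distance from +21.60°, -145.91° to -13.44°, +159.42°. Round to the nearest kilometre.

Δλ = 159.42 − -145.91 = 305.33°; wrapped into (−180°, 180°]: -54.67°.
Δφ = -13.44 − 21.60 = -35.04°.
a = sin²(Δφ/2) + cos φ₁ · cos φ₂ · sin²(Δλ/2) = 0.281306.
c = 2·atan2(√a, √(1−a)) = 1.11810 rad → d = 6371·c ≈ 7123.44 km.

7123 km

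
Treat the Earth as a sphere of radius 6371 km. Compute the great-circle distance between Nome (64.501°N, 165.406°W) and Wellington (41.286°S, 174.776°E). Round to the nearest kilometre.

Δλ = 174.776 − -165.406 = 340.182°; wrapped into (−180°, 180°]: -19.818°.
Δφ = -41.286 − 64.501 = -105.787°.
a = sin²(Δφ/2) + cos φ₁ · cos φ₂ · sin²(Δλ/2) = 0.645610.
c = 2·atan2(√a, √(1−a)) = 1.86630 rad → d = 6371·c ≈ 11890.19 km.

11890 km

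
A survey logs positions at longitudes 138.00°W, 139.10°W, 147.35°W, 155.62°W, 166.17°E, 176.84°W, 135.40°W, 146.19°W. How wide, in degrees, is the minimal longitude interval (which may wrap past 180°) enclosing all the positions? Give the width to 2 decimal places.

Sort the longitudes: -176.84°, -155.62°, -147.35°, -146.19°, -139.10°, -138.00°, -135.40°, +166.17°.
Eastward gaps between consecutive values (wrapping around): 21.22°, 8.27°, 1.16°, 7.09°, 1.10°, 2.60°, 301.57°, 16.99°.
Largest gap = 301.57° ⇒ minimal covering band is its complement: 360° − 301.57° = 58.43°.
Band runs from +166.17° eastward to -135.40°, crossing the antimeridian.

58.43°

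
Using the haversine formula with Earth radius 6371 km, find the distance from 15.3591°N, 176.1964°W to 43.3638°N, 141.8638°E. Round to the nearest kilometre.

Δλ = 141.8638 − -176.1964 = 318.0602°; wrapped into (−180°, 180°]: -41.9398°.
Δφ = 43.3638 − 15.3591 = 28.0047°.
a = sin²(Δφ/2) + cos φ₁ · cos φ₂ · sin²(Δλ/2) = 0.148332.
c = 2·atan2(√a, √(1−a)) = 0.79072 rad → d = 6371·c ≈ 5037.66 km.

5038 km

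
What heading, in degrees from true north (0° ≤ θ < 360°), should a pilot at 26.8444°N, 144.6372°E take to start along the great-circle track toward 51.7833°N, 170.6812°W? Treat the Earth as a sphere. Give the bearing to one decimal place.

40.9°

Δλ = -170.6812 − 144.6372 = -315.3184°; wrapped into (−180°, 180°]: 44.6816°.
θ = atan2( sin Δλ · cos φ₂ , cos φ₁ · sin φ₂ − sin φ₁ · cos φ₂ · cos Δλ )
  = atan2(0.43501, 0.50238) = 40.889° → normalised to [0°, 360°): 40.889°.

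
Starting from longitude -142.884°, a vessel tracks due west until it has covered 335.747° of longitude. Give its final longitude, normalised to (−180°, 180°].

Start at -142.884°; shift −335.747° → -478.631°.
-478.631° lies outside (−180°, 180°]; add 360° → -118.631°.

-118.631°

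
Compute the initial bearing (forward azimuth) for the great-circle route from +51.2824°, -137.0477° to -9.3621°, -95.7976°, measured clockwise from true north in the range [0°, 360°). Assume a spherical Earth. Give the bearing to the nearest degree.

Δλ = -95.7976 − -137.0477 = 41.2501°.
θ = atan2( sin Δλ · cos φ₂ , cos φ₁ · sin φ₂ − sin φ₁ · cos φ₂ · cos Δλ )
  = atan2(0.65056, -0.68055) = 136.290° → normalised to [0°, 360°): 136.290°.

136°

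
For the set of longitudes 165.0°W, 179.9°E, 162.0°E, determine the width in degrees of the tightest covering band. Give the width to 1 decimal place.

Sort the longitudes: -165.0°, +162.0°, +179.9°.
Eastward gaps between consecutive values (wrapping around): 327.0°, 17.9°, 15.1°.
Largest gap = 327.0° ⇒ minimal covering band is its complement: 360° − 327.0° = 33.0°.
Band runs from +162.0° eastward to -165.0°, crossing the antimeridian.

33.0°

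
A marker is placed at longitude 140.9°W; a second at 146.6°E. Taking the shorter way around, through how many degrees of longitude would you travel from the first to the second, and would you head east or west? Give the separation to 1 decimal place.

Raw difference: 146.6 − -140.9 = 287.5°.
Normalise into (−180°, 180°]: 287.5° − 360° = -72.5°.
Negative ⇒ the second point lies to the west; separation 72.5°.

72.5° west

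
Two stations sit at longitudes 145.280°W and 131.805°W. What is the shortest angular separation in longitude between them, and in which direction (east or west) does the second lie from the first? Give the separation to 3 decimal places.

Raw difference: -131.805 − -145.280 = 13.475°.
Normalise into (−180°, 180°]: 13.475° stays 13.475°.
Positive ⇒ the second point lies to the east; separation 13.475°.

13.475° east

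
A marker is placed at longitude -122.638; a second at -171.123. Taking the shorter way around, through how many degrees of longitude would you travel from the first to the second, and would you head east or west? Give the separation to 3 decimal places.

48.485° west

Raw difference: -171.123 − -122.638 = -48.485°.
Normalise into (−180°, 180°]: -48.485° stays -48.485°.
Negative ⇒ the second point lies to the west; separation 48.485°.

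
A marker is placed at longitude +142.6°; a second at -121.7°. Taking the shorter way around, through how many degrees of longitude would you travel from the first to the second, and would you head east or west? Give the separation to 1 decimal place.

95.7° east

Raw difference: -121.7 − 142.6 = -264.3°.
Normalise into (−180°, 180°]: -264.3° + 360° = 95.7°.
Positive ⇒ the second point lies to the east; separation 95.7°.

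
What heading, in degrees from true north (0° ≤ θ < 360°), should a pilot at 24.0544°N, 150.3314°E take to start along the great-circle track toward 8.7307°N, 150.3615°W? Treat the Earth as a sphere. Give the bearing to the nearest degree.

95°

Δλ = -150.3615 − 150.3314 = -300.6929°; wrapped into (−180°, 180°]: 59.3071°.
θ = atan2( sin Δλ · cos φ₂ , cos φ₁ · sin φ₂ − sin φ₁ · cos φ₂ · cos Δλ )
  = atan2(0.84995, -0.06704) = 94.510° → normalised to [0°, 360°): 94.510°.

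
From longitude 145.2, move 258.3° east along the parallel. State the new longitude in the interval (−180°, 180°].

+43.5°

Start at +145.2°; shift +258.3° → +403.5°.
+403.5° lies outside (−180°, 180°]; subtract 360° → +43.5°.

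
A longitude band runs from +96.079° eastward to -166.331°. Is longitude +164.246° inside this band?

Band width going east from +96.079° to -166.331°: ((-166.331 − 96.079) mod 360) = 97.590°.
Offset of +164.246° east of the west edge: ((164.246 − 96.079) mod 360) = 68.167°.
68.167° ≤ 97.590° ⇒ inside.

Yes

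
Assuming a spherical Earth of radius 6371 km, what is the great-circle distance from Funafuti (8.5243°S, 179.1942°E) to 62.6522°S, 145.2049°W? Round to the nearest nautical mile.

Δλ = -145.2049 − 179.1942 = -324.3991°; wrapped into (−180°, 180°]: 35.6009°.
Δφ = -62.6522 − -8.5243 = -54.1279°.
a = sin²(Δφ/2) + cos φ₁ · cos φ₂ · sin²(Δλ/2) = 0.249469.
c = 2·atan2(√a, √(1−a)) = 1.04597 rad → d = 6371·c ≈ 6663.88 km ≈ 3598.21 nmi.

3598 nmi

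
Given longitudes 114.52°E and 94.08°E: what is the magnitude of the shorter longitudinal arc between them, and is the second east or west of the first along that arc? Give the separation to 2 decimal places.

Raw difference: 94.08 − 114.52 = -20.44°.
Normalise into (−180°, 180°]: -20.44° stays -20.44°.
Negative ⇒ the second point lies to the west; separation 20.44°.

20.44° west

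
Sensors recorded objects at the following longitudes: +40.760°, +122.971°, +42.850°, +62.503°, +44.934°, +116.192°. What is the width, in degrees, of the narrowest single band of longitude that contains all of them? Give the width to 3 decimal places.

Sort the longitudes: +40.760°, +42.850°, +44.934°, +62.503°, +116.192°, +122.971°.
Eastward gaps between consecutive values (wrapping around): 2.090°, 2.084°, 17.569°, 53.689°, 6.779°, 277.789°.
Largest gap = 277.789° ⇒ minimal covering band is its complement: 360° − 277.789° = 82.211°.
Band runs from +40.760° eastward to +122.971°.

82.211°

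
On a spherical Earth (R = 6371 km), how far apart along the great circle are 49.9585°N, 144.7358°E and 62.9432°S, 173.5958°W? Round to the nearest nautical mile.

7060 nmi

Δλ = -173.5958 − 144.7358 = -318.3316°; wrapped into (−180°, 180°]: 41.6684°.
Δφ = -62.9432 − 49.9585 = -112.9017°.
a = sin²(Δφ/2) + cos φ₁ · cos φ₂ · sin²(Δλ/2) = 0.731594.
c = 2·atan2(√a, √(1−a)) = 2.05238 rad → d = 6371·c ≈ 13075.74 km ≈ 7060.34 nmi.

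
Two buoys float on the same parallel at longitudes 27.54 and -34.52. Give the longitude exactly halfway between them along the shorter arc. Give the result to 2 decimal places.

Signed shortest Δλ from +27.54° to -34.52° is -62.06°.
Midpoint longitude = +27.54° + (-62.06°)/2 = +27.54° − 31.03° = -3.49°.

-3.49°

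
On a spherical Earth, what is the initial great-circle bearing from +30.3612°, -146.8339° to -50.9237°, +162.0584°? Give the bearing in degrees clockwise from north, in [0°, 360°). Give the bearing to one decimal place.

209.4°

Δλ = 162.0584 − -146.8339 = 308.8923°; wrapped into (−180°, 180°]: -51.1077°.
θ = atan2( sin Δλ · cos φ₂ , cos φ₁ · sin φ₂ − sin φ₁ · cos φ₂ · cos Δλ )
  = atan2(-0.49062, -0.86989) = -150.577° → normalised to [0°, 360°): 209.423°.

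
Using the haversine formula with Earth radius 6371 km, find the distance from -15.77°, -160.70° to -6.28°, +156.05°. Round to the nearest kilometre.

Δλ = 156.05 − -160.70 = 316.75°; wrapped into (−180°, 180°]: -43.25°.
Δφ = -6.28 − -15.77 = 9.49°.
a = sin²(Δφ/2) + cos φ₁ · cos φ₂ · sin²(Δλ/2) = 0.136761.
c = 2·atan2(√a, √(1−a)) = 0.75761 rad → d = 6371·c ≈ 4826.76 km.

4827 km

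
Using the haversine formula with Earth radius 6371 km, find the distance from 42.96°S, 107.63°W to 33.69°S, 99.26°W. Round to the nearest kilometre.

Δλ = -99.26 − -107.63 = 8.37°.
Δφ = -33.69 − -42.96 = 9.27°.
a = sin²(Δφ/2) + cos φ₁ · cos φ₂ · sin²(Δλ/2) = 0.009773.
c = 2·atan2(√a, √(1−a)) = 0.19804 rad → d = 6371·c ≈ 1261.70 km.

1262 km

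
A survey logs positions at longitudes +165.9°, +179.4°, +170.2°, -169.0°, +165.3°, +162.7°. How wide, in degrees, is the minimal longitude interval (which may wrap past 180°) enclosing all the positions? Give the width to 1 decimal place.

Sort the longitudes: -169.0°, +162.7°, +165.3°, +165.9°, +170.2°, +179.4°.
Eastward gaps between consecutive values (wrapping around): 331.7°, 2.6°, 0.6°, 4.3°, 9.2°, 11.6°.
Largest gap = 331.7° ⇒ minimal covering band is its complement: 360° − 331.7° = 28.3°.
Band runs from +162.7° eastward to -169.0°, crossing the antimeridian.

28.3°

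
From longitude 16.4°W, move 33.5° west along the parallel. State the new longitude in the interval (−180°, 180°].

49.9°W

Start at -16.4°; shift −33.5° → -49.9°.
-49.9° already lies in (−180°, 180°].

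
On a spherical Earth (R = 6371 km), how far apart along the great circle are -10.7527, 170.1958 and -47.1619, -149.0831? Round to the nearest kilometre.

5557 km

Δλ = -149.0831 − 170.1958 = -319.2789°; wrapped into (−180°, 180°]: 40.7211°.
Δφ = -47.1619 − -10.7527 = -36.4092°.
a = sin²(Δφ/2) + cos φ₁ · cos φ₂ · sin²(Δλ/2) = 0.178463.
c = 2·atan2(√a, √(1−a)) = 0.87229 rad → d = 6371·c ≈ 5557.36 km.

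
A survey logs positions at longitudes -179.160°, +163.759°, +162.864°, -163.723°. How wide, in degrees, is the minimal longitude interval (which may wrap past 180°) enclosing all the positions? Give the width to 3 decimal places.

33.413°

Sort the longitudes: -179.160°, -163.723°, +162.864°, +163.759°.
Eastward gaps between consecutive values (wrapping around): 15.437°, 326.587°, 0.895°, 17.081°.
Largest gap = 326.587° ⇒ minimal covering band is its complement: 360° − 326.587° = 33.413°.
Band runs from +162.864° eastward to -163.723°, crossing the antimeridian.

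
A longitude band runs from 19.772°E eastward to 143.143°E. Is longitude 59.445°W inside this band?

Band width going east from +19.772° to +143.143°: ((143.143 − 19.772) mod 360) = 123.371°.
Offset of -59.445° east of the west edge: ((-59.445 − 19.772) mod 360) = 280.783°.
280.783° > 123.371° ⇒ outside.

No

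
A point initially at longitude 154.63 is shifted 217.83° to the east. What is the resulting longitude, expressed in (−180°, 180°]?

Start at +154.63°; shift +217.83° → +372.46°.
+372.46° lies outside (−180°, 180°]; subtract 360° → +12.46°.

+12.46°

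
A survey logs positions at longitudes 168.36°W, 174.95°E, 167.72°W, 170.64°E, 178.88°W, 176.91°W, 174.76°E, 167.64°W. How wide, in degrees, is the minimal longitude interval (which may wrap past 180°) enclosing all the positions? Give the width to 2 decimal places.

Sort the longitudes: -178.88°, -176.91°, -168.36°, -167.72°, -167.64°, +170.64°, +174.76°, +174.95°.
Eastward gaps between consecutive values (wrapping around): 1.97°, 8.55°, 0.64°, 0.08°, 338.28°, 4.12°, 0.19°, 6.17°.
Largest gap = 338.28° ⇒ minimal covering band is its complement: 360° − 338.28° = 21.72°.
Band runs from +170.64° eastward to -167.64°, crossing the antimeridian.

21.72°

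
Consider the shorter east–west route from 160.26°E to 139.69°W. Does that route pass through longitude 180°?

Naïve |-139.69 − 160.26| = 299.95° > 180°, so the shorter arc goes the other way round — across 180°.
Signed shortest Δλ = ((-139.69 − 160.26 + 180) mod 360) − 180 = 60.05°.
Going east by 60.05° from +160.26° passes through 180° before reaching -139.69°.

Yes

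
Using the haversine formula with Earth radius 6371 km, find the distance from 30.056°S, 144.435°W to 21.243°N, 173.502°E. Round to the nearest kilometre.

7264 km

Δλ = 173.502 − -144.435 = 317.937°; wrapped into (−180°, 180°]: -42.063°.
Δφ = 21.243 − -30.056 = 51.299°.
a = sin²(Δφ/2) + cos φ₁ · cos φ₂ · sin²(Δλ/2) = 0.291275.
c = 2·atan2(√a, √(1−a)) = 1.14016 rad → d = 6371·c ≈ 7263.95 km.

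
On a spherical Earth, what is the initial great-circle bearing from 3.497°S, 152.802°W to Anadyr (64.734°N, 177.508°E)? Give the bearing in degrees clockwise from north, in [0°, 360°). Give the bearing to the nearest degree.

347°

Δλ = 177.508 − -152.802 = 330.310°; wrapped into (−180°, 180°]: -29.690°.
θ = atan2( sin Δλ · cos φ₂ , cos φ₁ · sin φ₂ − sin φ₁ · cos φ₂ · cos Δλ )
  = atan2(-0.21141, 0.92527) = -12.870° → normalised to [0°, 360°): 347.130°.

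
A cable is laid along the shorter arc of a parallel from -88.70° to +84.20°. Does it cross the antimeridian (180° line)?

No

Signed shortest Δλ = ((84.20 − -88.70 + 180) mod 360) − 180 = 172.9°.
Going east by 172.9° from -88.70° reaches +84.20° without touching 180°.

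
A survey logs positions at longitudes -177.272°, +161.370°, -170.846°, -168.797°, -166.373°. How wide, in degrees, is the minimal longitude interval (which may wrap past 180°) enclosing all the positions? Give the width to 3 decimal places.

Sort the longitudes: -177.272°, -170.846°, -168.797°, -166.373°, +161.370°.
Eastward gaps between consecutive values (wrapping around): 6.426°, 2.049°, 2.424°, 327.743°, 21.358°.
Largest gap = 327.743° ⇒ minimal covering band is its complement: 360° − 327.743° = 32.257°.
Band runs from +161.370° eastward to -166.373°, crossing the antimeridian.

32.257°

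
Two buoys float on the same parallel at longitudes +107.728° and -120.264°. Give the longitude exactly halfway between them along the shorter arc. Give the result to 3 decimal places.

Signed shortest Δλ from +107.728° to -120.264° is +132.008°.
Midpoint longitude = +107.728° + (+132.008°)/2 = +107.728° + 66.004° = +173.732°.
(The naïve average (+107.728 + -120.264)/2 = -6.268° is on the wrong side of the globe.)

+173.732°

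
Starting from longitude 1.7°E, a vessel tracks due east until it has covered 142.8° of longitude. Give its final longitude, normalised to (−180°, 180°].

Start at +1.7°; shift +142.8° → +144.5°.
+144.5° already lies in (−180°, 180°].

144.5°E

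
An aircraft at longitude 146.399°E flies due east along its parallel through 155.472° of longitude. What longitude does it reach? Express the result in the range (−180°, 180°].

58.129°W

Start at +146.399°; shift +155.472° → +301.871°.
+301.871° lies outside (−180°, 180°]; subtract 360° → -58.129°.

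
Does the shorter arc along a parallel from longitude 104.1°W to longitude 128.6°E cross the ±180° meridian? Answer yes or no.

Yes

Naïve |128.6 − -104.1| = 232.7° > 180°, so the shorter arc goes the other way round — across 180°.
Signed shortest Δλ = ((128.6 − -104.1 + 180) mod 360) − 180 = -127.3°.
Going west by 127.3° from -104.1° passes through 180° before reaching +128.6°.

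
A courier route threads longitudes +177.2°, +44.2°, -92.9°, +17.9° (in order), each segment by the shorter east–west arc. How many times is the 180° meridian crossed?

Leg 1: +177.2° → +44.2°, shortest Δλ = -133.0° (west) — does not cross 180°.
Leg 2: +44.2° → -92.9°, shortest Δλ = -137.1° (west) — does not cross 180°.
Leg 3: -92.9° → +17.9°, shortest Δλ = 110.8° (east) — does not cross 180°.
Total crossings: 0.

0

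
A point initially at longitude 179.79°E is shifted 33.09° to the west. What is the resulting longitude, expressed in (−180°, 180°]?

Start at +179.79°; shift −33.09° → +146.70°.
+146.70° already lies in (−180°, 180°].

146.70°E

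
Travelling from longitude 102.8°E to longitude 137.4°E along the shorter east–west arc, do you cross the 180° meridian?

Signed shortest Δλ = ((137.4 − 102.8 + 180) mod 360) − 180 = 34.6°.
Going east by 34.6° from +102.8° reaches +137.4° without touching 180°.

No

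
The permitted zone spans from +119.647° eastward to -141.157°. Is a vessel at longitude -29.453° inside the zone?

No

Band width going east from +119.647° to -141.157°: ((-141.157 − 119.647) mod 360) = 99.196°.
Offset of -29.453° east of the west edge: ((-29.453 − 119.647) mod 360) = 210.900°.
210.900° > 99.196° ⇒ outside.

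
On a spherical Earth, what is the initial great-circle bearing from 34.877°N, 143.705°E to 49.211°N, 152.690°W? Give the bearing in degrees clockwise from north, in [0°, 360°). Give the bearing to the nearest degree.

Δλ = -152.690 − 143.705 = -296.395°; wrapped into (−180°, 180°]: 63.605°.
θ = atan2( sin Δλ · cos φ₂ , cos φ₁ · sin φ₂ − sin φ₁ · cos φ₂ · cos Δλ )
  = atan2(0.58517, 0.45506) = 52.129° → normalised to [0°, 360°): 52.129°.

52°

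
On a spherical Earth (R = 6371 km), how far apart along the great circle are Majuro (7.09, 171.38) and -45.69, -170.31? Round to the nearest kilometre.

6145 km

Δλ = -170.31 − 171.38 = -341.69°; wrapped into (−180°, 180°]: 18.31°.
Δφ = -45.69 − 7.09 = -52.78°.
a = sin²(Δφ/2) + cos φ₁ · cos φ₂ · sin²(Δλ/2) = 0.215110.
c = 2·atan2(√a, √(1−a)) = 0.96456 rad → d = 6371·c ≈ 6145.19 km.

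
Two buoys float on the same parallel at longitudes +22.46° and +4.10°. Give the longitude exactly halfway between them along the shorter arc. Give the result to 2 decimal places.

+13.28°

Signed shortest Δλ from +22.46° to +4.10° is -18.36°.
Midpoint longitude = +22.46° + (-18.36°)/2 = +22.46° − 9.18° = +13.28°.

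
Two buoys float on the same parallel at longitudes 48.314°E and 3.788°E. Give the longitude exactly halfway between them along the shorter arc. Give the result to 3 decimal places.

Signed shortest Δλ from +48.314° to +3.788° is -44.526°.
Midpoint longitude = +48.314° + (-44.526°)/2 = +48.314° − 22.263° = +26.051°.

26.051°E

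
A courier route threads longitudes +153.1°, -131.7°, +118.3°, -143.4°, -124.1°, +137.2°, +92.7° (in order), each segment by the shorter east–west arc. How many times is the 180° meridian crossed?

Leg 1: +153.1° → -131.7°, shortest Δλ = 75.2° (east) — crosses 180°.
Leg 2: -131.7° → +118.3°, shortest Δλ = -110.0° (west) — crosses 180°.
Leg 3: +118.3° → -143.4°, shortest Δλ = 98.3° (east) — crosses 180°.
Leg 4: -143.4° → -124.1°, shortest Δλ = 19.3° (east) — does not cross 180°.
Leg 5: -124.1° → +137.2°, shortest Δλ = -98.7° (west) — crosses 180°.
Leg 6: +137.2° → +92.7°, shortest Δλ = -44.5° (west) — does not cross 180°.
Total crossings: 4.

4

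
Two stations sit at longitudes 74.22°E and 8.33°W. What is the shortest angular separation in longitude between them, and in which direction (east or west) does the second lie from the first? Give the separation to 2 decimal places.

82.55° west

Raw difference: -8.33 − 74.22 = -82.55°.
Normalise into (−180°, 180°]: -82.55° stays -82.55°.
Negative ⇒ the second point lies to the west; separation 82.55°.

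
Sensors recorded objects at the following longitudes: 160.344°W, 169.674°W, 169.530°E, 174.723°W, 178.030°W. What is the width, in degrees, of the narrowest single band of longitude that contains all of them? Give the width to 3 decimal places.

30.126°

Sort the longitudes: -178.030°, -174.723°, -169.674°, -160.344°, +169.530°.
Eastward gaps between consecutive values (wrapping around): 3.307°, 5.049°, 9.330°, 329.874°, 12.440°.
Largest gap = 329.874° ⇒ minimal covering band is its complement: 360° − 329.874° = 30.126°.
Band runs from +169.530° eastward to -160.344°, crossing the antimeridian.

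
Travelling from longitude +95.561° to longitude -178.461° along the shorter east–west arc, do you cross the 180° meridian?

Naïve |-178.461 − 95.561| = 274.022° > 180°, so the shorter arc goes the other way round — across 180°.
Signed shortest Δλ = ((-178.461 − 95.561 + 180) mod 360) − 180 = 85.978°.
Going east by 85.978° from +95.561° passes through 180° before reaching -178.461°.

Yes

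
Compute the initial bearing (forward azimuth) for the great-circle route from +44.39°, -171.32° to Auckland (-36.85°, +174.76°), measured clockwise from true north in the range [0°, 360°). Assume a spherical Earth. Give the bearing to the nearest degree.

Δλ = 174.76 − -171.32 = 346.08°; wrapped into (−180°, 180°]: -13.92°.
θ = atan2( sin Δλ · cos φ₂ , cos φ₁ · sin φ₂ − sin φ₁ · cos φ₂ · cos Δλ )
  = atan2(-0.19250, -0.97190) = -168.796° → normalised to [0°, 360°): 191.204°.

191°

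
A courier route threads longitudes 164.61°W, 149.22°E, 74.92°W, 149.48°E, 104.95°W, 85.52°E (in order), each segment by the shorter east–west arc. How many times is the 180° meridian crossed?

Leg 1: -164.61° → +149.22°, shortest Δλ = -46.17° (west) — crosses 180°.
Leg 2: +149.22° → -74.92°, shortest Δλ = 135.86° (east) — crosses 180°.
Leg 3: -74.92° → +149.48°, shortest Δλ = -135.6° (west) — crosses 180°.
Leg 4: +149.48° → -104.95°, shortest Δλ = 105.57° (east) — crosses 180°.
Leg 5: -104.95° → +85.52°, shortest Δλ = -169.53° (west) — crosses 180°.
Total crossings: 5.

5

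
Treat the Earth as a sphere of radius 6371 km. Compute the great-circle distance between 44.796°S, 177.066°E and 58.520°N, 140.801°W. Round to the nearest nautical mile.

Δλ = -140.801 − 177.066 = -317.867°; wrapped into (−180°, 180°]: 42.133°.
Δφ = 58.520 − -44.796 = 103.316°.
a = sin²(Δφ/2) + cos φ₁ · cos φ₂ · sin²(Δλ/2) = 0.663040.
c = 2·atan2(√a, √(1−a)) = 1.90295 rad → d = 6371·c ≈ 12123.69 km ≈ 6546.27 nmi.

6546 nmi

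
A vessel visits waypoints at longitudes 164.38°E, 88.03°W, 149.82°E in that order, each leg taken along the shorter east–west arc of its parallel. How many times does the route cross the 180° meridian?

Leg 1: +164.38° → -88.03°, shortest Δλ = 107.59° (east) — crosses 180°.
Leg 2: -88.03° → +149.82°, shortest Δλ = -122.15° (west) — crosses 180°.
Total crossings: 2.

2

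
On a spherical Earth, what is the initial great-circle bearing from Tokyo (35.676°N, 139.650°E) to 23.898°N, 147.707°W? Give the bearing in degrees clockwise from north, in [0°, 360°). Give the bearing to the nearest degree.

Δλ = -147.707 − 139.650 = -287.357°; wrapped into (−180°, 180°]: 72.643°.
θ = atan2( sin Δλ · cos φ₂ , cos φ₁ · sin φ₂ − sin φ₁ · cos φ₂ · cos Δλ )
  = atan2(0.87264, 0.17001) = 78.975° → normalised to [0°, 360°): 78.975°.

79°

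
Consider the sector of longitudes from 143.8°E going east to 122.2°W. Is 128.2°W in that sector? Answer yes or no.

Band width going east from +143.8° to -122.2°: ((-122.2 − 143.8) mod 360) = 94.0°.
Offset of -128.2° east of the west edge: ((-128.2 − 143.8) mod 360) = 88.0°.
88.0° ≤ 94.0° ⇒ inside.

Yes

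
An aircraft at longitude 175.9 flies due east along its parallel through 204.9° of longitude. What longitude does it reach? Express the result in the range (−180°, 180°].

+20.8°

Start at +175.9°; shift +204.9° → +380.8°.
+380.8° lies outside (−180°, 180°]; subtract 360° → +20.8°.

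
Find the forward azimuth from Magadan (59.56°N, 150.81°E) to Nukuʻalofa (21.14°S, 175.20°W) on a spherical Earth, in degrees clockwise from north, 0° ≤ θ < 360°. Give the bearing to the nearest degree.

Δλ = -175.20 − 150.81 = -326.01°; wrapped into (−180°, 180°]: 33.99°.
θ = atan2( sin Δλ · cos φ₂ , cos φ₁ · sin φ₂ − sin φ₁ · cos φ₂ · cos Δλ )
  = atan2(0.52143, -0.84946) = 148.457° → normalised to [0°, 360°): 148.457°.

148°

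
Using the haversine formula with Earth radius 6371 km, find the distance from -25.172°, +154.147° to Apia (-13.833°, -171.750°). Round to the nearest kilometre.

Δλ = -171.750 − 154.147 = -325.897°; wrapped into (−180°, 180°]: 34.103°.
Δφ = -13.833 − -25.172 = 11.339°.
a = sin²(Δφ/2) + cos φ₁ · cos φ₂ · sin²(Δλ/2) = 0.085321.
c = 2·atan2(√a, √(1−a)) = 0.59284 rad → d = 6371·c ≈ 3776.99 km.

3777 km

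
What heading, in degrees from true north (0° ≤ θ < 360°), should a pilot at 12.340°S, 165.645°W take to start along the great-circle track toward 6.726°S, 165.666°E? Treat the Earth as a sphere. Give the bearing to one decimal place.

Δλ = 165.666 − -165.645 = 331.311°; wrapped into (−180°, 180°]: -28.689°.
θ = atan2( sin Δλ · cos φ₂ , cos φ₁ · sin φ₂ − sin φ₁ · cos φ₂ · cos Δλ )
  = atan2(-0.47675, 0.07177) = -81.439° → normalised to [0°, 360°): 278.561°.

278.6°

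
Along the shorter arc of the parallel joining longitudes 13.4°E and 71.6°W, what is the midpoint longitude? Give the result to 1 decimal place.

Signed shortest Δλ from +13.4° to -71.6° is -85.0°.
Midpoint longitude = +13.4° + (-85.0°)/2 = +13.4° − 42.5° = -29.1°.

29.1°W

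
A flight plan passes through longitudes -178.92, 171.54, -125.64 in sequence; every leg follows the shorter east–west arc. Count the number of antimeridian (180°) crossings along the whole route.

Leg 1: -178.92° → +171.54°, shortest Δλ = -9.54° (west) — crosses 180°.
Leg 2: +171.54° → -125.64°, shortest Δλ = 62.82° (east) — crosses 180°.
Total crossings: 2.

2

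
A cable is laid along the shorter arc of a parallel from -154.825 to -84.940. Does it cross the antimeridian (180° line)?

Signed shortest Δλ = ((-84.940 − -154.825 + 180) mod 360) − 180 = 69.885°.
Going east by 69.885° from -154.825° reaches -84.940° without touching 180°.

No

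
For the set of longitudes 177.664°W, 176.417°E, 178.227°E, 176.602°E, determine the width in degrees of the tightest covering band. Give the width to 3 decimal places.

5.919°

Sort the longitudes: -177.664°, +176.417°, +176.602°, +178.227°.
Eastward gaps between consecutive values (wrapping around): 354.081°, 0.185°, 1.625°, 4.109°.
Largest gap = 354.081° ⇒ minimal covering band is its complement: 360° − 354.081° = 5.919°.
Band runs from +176.417° eastward to -177.664°, crossing the antimeridian.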